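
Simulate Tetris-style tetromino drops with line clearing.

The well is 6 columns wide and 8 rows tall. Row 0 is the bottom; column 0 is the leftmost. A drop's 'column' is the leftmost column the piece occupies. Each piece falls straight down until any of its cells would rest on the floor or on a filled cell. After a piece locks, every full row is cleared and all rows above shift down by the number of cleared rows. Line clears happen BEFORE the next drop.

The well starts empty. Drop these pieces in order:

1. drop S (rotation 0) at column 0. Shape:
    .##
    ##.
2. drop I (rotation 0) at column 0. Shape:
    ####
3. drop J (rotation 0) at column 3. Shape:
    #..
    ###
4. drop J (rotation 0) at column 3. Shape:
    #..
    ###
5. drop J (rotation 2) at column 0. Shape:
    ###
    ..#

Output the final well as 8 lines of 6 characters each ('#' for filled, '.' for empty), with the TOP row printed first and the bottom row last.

Drop 1: S rot0 at col 0 lands with bottom-row=0; cleared 0 line(s) (total 0); column heights now [1 2 2 0 0 0], max=2
Drop 2: I rot0 at col 0 lands with bottom-row=2; cleared 0 line(s) (total 0); column heights now [3 3 3 3 0 0], max=3
Drop 3: J rot0 at col 3 lands with bottom-row=3; cleared 0 line(s) (total 0); column heights now [3 3 3 5 4 4], max=5
Drop 4: J rot0 at col 3 lands with bottom-row=5; cleared 0 line(s) (total 0); column heights now [3 3 3 7 6 6], max=7
Drop 5: J rot2 at col 0 lands with bottom-row=3; cleared 0 line(s) (total 0); column heights now [5 5 5 7 6 6], max=7

Answer: ......
...#..
...###
####..
..####
####..
.##...
##....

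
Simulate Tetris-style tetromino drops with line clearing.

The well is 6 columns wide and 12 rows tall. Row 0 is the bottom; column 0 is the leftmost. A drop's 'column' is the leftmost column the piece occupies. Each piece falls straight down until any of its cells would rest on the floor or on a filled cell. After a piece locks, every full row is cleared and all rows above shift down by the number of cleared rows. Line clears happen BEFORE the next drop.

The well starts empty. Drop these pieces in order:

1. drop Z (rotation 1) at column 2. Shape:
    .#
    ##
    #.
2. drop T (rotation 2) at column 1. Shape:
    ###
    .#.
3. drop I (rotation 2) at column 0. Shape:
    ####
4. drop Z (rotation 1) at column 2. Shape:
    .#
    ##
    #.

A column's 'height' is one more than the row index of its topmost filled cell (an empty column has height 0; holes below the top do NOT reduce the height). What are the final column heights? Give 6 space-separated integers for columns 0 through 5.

Answer: 5 5 7 8 0 0

Derivation:
Drop 1: Z rot1 at col 2 lands with bottom-row=0; cleared 0 line(s) (total 0); column heights now [0 0 2 3 0 0], max=3
Drop 2: T rot2 at col 1 lands with bottom-row=2; cleared 0 line(s) (total 0); column heights now [0 4 4 4 0 0], max=4
Drop 3: I rot2 at col 0 lands with bottom-row=4; cleared 0 line(s) (total 0); column heights now [5 5 5 5 0 0], max=5
Drop 4: Z rot1 at col 2 lands with bottom-row=5; cleared 0 line(s) (total 0); column heights now [5 5 7 8 0 0], max=8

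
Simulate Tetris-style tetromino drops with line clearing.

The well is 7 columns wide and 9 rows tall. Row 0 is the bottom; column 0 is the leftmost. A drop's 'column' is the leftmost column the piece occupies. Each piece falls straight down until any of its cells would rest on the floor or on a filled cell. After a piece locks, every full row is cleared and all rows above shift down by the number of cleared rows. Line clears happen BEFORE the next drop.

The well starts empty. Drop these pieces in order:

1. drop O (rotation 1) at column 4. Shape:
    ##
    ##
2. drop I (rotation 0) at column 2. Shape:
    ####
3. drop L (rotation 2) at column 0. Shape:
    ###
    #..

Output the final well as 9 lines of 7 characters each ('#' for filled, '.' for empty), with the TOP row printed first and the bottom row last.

Drop 1: O rot1 at col 4 lands with bottom-row=0; cleared 0 line(s) (total 0); column heights now [0 0 0 0 2 2 0], max=2
Drop 2: I rot0 at col 2 lands with bottom-row=2; cleared 0 line(s) (total 0); column heights now [0 0 3 3 3 3 0], max=3
Drop 3: L rot2 at col 0 lands with bottom-row=2; cleared 0 line(s) (total 0); column heights now [4 4 4 3 3 3 0], max=4

Answer: .......
.......
.......
.......
.......
###....
#.####.
....##.
....##.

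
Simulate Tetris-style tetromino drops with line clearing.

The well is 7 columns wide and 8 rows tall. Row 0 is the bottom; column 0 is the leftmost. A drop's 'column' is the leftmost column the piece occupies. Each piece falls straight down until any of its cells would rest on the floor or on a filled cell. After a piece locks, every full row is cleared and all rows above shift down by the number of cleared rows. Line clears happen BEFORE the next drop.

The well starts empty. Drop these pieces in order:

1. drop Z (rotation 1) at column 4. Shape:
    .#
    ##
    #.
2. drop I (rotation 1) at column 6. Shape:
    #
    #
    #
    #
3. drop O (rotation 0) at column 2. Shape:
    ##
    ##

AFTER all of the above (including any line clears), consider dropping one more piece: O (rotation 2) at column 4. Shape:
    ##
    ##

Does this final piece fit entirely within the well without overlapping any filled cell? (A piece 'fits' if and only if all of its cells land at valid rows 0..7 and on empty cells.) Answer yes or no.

Drop 1: Z rot1 at col 4 lands with bottom-row=0; cleared 0 line(s) (total 0); column heights now [0 0 0 0 2 3 0], max=3
Drop 2: I rot1 at col 6 lands with bottom-row=0; cleared 0 line(s) (total 0); column heights now [0 0 0 0 2 3 4], max=4
Drop 3: O rot0 at col 2 lands with bottom-row=0; cleared 0 line(s) (total 0); column heights now [0 0 2 2 2 3 4], max=4
Test piece O rot2 at col 4 (width 2): heights before test = [0 0 2 2 2 3 4]; fits = True

Answer: yes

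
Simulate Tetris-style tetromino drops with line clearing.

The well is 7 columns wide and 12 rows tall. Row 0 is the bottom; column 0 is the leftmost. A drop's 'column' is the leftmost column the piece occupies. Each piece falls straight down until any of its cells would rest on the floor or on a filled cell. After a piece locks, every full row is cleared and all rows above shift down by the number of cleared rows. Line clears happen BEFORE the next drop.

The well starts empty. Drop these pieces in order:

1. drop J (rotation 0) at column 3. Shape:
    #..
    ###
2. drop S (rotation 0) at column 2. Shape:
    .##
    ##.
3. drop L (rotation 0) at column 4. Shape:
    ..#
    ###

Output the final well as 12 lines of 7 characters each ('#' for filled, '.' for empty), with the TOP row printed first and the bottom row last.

Drop 1: J rot0 at col 3 lands with bottom-row=0; cleared 0 line(s) (total 0); column heights now [0 0 0 2 1 1 0], max=2
Drop 2: S rot0 at col 2 lands with bottom-row=2; cleared 0 line(s) (total 0); column heights now [0 0 3 4 4 1 0], max=4
Drop 3: L rot0 at col 4 lands with bottom-row=4; cleared 0 line(s) (total 0); column heights now [0 0 3 4 5 5 6], max=6

Answer: .......
.......
.......
.......
.......
.......
......#
....###
...##..
..##...
...#...
...###.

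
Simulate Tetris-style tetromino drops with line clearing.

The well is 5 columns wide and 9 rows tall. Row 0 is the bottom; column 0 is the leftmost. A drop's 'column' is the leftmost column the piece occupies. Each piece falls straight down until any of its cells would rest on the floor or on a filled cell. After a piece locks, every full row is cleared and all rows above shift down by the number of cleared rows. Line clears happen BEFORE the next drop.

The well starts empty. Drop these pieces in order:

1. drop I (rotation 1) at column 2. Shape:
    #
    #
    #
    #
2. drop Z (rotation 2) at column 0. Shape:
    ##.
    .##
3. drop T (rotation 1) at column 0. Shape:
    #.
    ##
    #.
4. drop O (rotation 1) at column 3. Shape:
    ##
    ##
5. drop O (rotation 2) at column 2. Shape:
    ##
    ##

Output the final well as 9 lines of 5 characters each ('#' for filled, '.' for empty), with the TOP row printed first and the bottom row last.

Answer: #....
##...
#.##.
####.
.##..
..#..
..#..
..###
..###

Derivation:
Drop 1: I rot1 at col 2 lands with bottom-row=0; cleared 0 line(s) (total 0); column heights now [0 0 4 0 0], max=4
Drop 2: Z rot2 at col 0 lands with bottom-row=4; cleared 0 line(s) (total 0); column heights now [6 6 5 0 0], max=6
Drop 3: T rot1 at col 0 lands with bottom-row=6; cleared 0 line(s) (total 0); column heights now [9 8 5 0 0], max=9
Drop 4: O rot1 at col 3 lands with bottom-row=0; cleared 0 line(s) (total 0); column heights now [9 8 5 2 2], max=9
Drop 5: O rot2 at col 2 lands with bottom-row=5; cleared 0 line(s) (total 0); column heights now [9 8 7 7 2], max=9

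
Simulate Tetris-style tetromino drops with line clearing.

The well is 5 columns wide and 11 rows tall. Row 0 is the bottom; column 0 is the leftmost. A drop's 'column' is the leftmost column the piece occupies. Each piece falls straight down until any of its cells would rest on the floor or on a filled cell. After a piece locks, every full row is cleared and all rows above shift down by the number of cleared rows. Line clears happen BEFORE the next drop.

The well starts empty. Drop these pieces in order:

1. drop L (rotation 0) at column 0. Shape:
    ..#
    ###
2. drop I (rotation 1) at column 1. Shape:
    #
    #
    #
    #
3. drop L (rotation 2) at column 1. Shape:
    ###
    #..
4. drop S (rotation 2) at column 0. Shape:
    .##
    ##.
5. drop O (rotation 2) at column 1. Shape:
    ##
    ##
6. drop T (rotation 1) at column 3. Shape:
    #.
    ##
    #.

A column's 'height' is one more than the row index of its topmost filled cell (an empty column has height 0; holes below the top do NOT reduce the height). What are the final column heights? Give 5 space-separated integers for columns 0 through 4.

Answer: 8 11 11 10 9

Derivation:
Drop 1: L rot0 at col 0 lands with bottom-row=0; cleared 0 line(s) (total 0); column heights now [1 1 2 0 0], max=2
Drop 2: I rot1 at col 1 lands with bottom-row=1; cleared 0 line(s) (total 0); column heights now [1 5 2 0 0], max=5
Drop 3: L rot2 at col 1 lands with bottom-row=5; cleared 0 line(s) (total 0); column heights now [1 7 7 7 0], max=7
Drop 4: S rot2 at col 0 lands with bottom-row=7; cleared 0 line(s) (total 0); column heights now [8 9 9 7 0], max=9
Drop 5: O rot2 at col 1 lands with bottom-row=9; cleared 0 line(s) (total 0); column heights now [8 11 11 7 0], max=11
Drop 6: T rot1 at col 3 lands with bottom-row=7; cleared 0 line(s) (total 0); column heights now [8 11 11 10 9], max=11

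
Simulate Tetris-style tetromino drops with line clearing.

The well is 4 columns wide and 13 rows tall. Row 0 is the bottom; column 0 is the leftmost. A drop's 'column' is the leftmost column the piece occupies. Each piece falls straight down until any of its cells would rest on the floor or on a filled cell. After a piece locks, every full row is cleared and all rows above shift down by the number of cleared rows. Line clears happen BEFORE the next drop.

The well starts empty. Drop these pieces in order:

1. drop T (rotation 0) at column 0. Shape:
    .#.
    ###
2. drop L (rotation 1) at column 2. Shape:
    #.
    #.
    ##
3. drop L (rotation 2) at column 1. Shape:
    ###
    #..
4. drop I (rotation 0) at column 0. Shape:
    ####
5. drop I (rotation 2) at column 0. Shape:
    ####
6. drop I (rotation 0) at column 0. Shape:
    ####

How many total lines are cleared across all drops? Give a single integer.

Drop 1: T rot0 at col 0 lands with bottom-row=0; cleared 0 line(s) (total 0); column heights now [1 2 1 0], max=2
Drop 2: L rot1 at col 2 lands with bottom-row=1; cleared 0 line(s) (total 0); column heights now [1 2 4 2], max=4
Drop 3: L rot2 at col 1 lands with bottom-row=3; cleared 0 line(s) (total 0); column heights now [1 5 5 5], max=5
Drop 4: I rot0 at col 0 lands with bottom-row=5; cleared 1 line(s) (total 1); column heights now [1 5 5 5], max=5
Drop 5: I rot2 at col 0 lands with bottom-row=5; cleared 1 line(s) (total 2); column heights now [1 5 5 5], max=5
Drop 6: I rot0 at col 0 lands with bottom-row=5; cleared 1 line(s) (total 3); column heights now [1 5 5 5], max=5

Answer: 3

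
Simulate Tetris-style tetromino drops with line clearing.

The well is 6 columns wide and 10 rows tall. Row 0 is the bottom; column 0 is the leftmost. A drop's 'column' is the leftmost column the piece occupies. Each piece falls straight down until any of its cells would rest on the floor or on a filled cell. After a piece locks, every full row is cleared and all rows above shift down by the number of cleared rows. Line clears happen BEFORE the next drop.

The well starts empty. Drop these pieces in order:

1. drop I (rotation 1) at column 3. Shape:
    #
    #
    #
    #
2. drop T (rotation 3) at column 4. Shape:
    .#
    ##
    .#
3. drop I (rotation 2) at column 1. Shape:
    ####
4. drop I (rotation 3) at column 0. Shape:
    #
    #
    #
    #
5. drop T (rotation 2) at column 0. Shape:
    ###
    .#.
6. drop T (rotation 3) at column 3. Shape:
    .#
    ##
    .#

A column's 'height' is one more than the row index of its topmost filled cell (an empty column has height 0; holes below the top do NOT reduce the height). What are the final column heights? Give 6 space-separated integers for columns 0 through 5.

Drop 1: I rot1 at col 3 lands with bottom-row=0; cleared 0 line(s) (total 0); column heights now [0 0 0 4 0 0], max=4
Drop 2: T rot3 at col 4 lands with bottom-row=0; cleared 0 line(s) (total 0); column heights now [0 0 0 4 2 3], max=4
Drop 3: I rot2 at col 1 lands with bottom-row=4; cleared 0 line(s) (total 0); column heights now [0 5 5 5 5 3], max=5
Drop 4: I rot3 at col 0 lands with bottom-row=0; cleared 0 line(s) (total 0); column heights now [4 5 5 5 5 3], max=5
Drop 5: T rot2 at col 0 lands with bottom-row=5; cleared 0 line(s) (total 0); column heights now [7 7 7 5 5 3], max=7
Drop 6: T rot3 at col 3 lands with bottom-row=5; cleared 0 line(s) (total 0); column heights now [7 7 7 7 8 3], max=8

Answer: 7 7 7 7 8 3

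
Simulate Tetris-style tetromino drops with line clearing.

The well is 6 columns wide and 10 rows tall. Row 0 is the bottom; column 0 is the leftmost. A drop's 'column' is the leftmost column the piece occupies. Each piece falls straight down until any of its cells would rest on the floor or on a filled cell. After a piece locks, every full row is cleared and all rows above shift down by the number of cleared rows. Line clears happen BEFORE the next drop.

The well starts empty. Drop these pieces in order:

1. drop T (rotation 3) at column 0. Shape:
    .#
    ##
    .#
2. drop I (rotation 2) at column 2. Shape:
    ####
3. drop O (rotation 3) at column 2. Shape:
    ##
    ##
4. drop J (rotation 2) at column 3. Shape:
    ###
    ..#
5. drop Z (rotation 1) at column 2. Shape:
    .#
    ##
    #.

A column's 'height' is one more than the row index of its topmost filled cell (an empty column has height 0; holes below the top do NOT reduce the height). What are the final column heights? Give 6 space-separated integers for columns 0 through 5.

Drop 1: T rot3 at col 0 lands with bottom-row=0; cleared 0 line(s) (total 0); column heights now [2 3 0 0 0 0], max=3
Drop 2: I rot2 at col 2 lands with bottom-row=0; cleared 0 line(s) (total 0); column heights now [2 3 1 1 1 1], max=3
Drop 3: O rot3 at col 2 lands with bottom-row=1; cleared 0 line(s) (total 0); column heights now [2 3 3 3 1 1], max=3
Drop 4: J rot2 at col 3 lands with bottom-row=2; cleared 0 line(s) (total 0); column heights now [2 3 3 4 4 4], max=4
Drop 5: Z rot1 at col 2 lands with bottom-row=3; cleared 0 line(s) (total 0); column heights now [2 3 5 6 4 4], max=6

Answer: 2 3 5 6 4 4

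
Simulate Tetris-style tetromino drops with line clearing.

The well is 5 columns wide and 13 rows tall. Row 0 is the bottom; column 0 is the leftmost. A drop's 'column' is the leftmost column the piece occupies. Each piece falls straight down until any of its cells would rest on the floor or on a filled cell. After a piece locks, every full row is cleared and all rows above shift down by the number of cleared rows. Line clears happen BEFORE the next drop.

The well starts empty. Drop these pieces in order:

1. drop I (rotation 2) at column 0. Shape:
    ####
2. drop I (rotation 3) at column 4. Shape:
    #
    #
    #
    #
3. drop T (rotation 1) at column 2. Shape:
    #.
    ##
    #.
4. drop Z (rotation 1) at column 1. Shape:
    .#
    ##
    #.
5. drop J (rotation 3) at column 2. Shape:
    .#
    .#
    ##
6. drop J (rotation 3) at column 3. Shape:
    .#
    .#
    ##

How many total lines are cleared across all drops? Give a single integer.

Drop 1: I rot2 at col 0 lands with bottom-row=0; cleared 0 line(s) (total 0); column heights now [1 1 1 1 0], max=1
Drop 2: I rot3 at col 4 lands with bottom-row=0; cleared 1 line(s) (total 1); column heights now [0 0 0 0 3], max=3
Drop 3: T rot1 at col 2 lands with bottom-row=0; cleared 0 line(s) (total 1); column heights now [0 0 3 2 3], max=3
Drop 4: Z rot1 at col 1 lands with bottom-row=2; cleared 0 line(s) (total 1); column heights now [0 4 5 2 3], max=5
Drop 5: J rot3 at col 2 lands with bottom-row=5; cleared 0 line(s) (total 1); column heights now [0 4 6 8 3], max=8
Drop 6: J rot3 at col 3 lands with bottom-row=8; cleared 0 line(s) (total 1); column heights now [0 4 6 9 11], max=11

Answer: 1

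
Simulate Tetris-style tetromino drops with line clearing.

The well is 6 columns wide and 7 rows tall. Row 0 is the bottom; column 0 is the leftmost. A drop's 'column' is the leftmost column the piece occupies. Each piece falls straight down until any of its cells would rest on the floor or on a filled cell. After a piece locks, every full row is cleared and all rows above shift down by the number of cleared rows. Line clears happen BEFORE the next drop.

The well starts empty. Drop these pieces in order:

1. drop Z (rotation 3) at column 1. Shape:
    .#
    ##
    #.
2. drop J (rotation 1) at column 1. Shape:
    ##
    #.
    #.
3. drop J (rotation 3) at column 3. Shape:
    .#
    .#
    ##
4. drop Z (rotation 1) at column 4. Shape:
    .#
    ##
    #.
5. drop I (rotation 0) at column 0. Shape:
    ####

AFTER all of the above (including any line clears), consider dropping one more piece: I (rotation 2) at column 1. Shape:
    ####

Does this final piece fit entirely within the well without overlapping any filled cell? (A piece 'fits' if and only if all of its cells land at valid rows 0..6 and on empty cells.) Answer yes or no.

Drop 1: Z rot3 at col 1 lands with bottom-row=0; cleared 0 line(s) (total 0); column heights now [0 2 3 0 0 0], max=3
Drop 2: J rot1 at col 1 lands with bottom-row=2; cleared 0 line(s) (total 0); column heights now [0 5 5 0 0 0], max=5
Drop 3: J rot3 at col 3 lands with bottom-row=0; cleared 0 line(s) (total 0); column heights now [0 5 5 1 3 0], max=5
Drop 4: Z rot1 at col 4 lands with bottom-row=3; cleared 0 line(s) (total 0); column heights now [0 5 5 1 5 6], max=6
Drop 5: I rot0 at col 0 lands with bottom-row=5; cleared 0 line(s) (total 0); column heights now [6 6 6 6 5 6], max=6
Test piece I rot2 at col 1 (width 4): heights before test = [6 6 6 6 5 6]; fits = True

Answer: yes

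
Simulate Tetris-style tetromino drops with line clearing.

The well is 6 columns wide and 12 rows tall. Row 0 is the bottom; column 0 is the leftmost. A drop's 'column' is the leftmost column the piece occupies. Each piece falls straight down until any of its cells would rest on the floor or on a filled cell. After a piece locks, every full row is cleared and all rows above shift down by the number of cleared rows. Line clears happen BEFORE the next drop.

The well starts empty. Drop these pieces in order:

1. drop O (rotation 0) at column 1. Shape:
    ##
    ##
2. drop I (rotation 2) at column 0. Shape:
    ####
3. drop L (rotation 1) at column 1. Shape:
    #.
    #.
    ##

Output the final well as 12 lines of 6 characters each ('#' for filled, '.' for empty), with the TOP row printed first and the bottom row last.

Drop 1: O rot0 at col 1 lands with bottom-row=0; cleared 0 line(s) (total 0); column heights now [0 2 2 0 0 0], max=2
Drop 2: I rot2 at col 0 lands with bottom-row=2; cleared 0 line(s) (total 0); column heights now [3 3 3 3 0 0], max=3
Drop 3: L rot1 at col 1 lands with bottom-row=3; cleared 0 line(s) (total 0); column heights now [3 6 4 3 0 0], max=6

Answer: ......
......
......
......
......
......
.#....
.#....
.##...
####..
.##...
.##...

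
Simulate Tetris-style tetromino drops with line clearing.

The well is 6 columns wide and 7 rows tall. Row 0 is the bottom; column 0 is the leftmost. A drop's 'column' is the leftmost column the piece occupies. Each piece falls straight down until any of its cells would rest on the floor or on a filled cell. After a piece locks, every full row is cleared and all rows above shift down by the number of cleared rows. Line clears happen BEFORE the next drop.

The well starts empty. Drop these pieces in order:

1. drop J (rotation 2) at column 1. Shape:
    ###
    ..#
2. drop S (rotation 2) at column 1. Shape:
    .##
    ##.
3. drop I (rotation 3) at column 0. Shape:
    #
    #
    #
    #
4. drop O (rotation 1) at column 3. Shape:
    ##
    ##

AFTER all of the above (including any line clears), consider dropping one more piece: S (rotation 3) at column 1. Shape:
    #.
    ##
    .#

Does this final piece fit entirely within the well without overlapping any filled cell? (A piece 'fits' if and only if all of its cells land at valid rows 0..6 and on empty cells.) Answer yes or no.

Answer: yes

Derivation:
Drop 1: J rot2 at col 1 lands with bottom-row=0; cleared 0 line(s) (total 0); column heights now [0 2 2 2 0 0], max=2
Drop 2: S rot2 at col 1 lands with bottom-row=2; cleared 0 line(s) (total 0); column heights now [0 3 4 4 0 0], max=4
Drop 3: I rot3 at col 0 lands with bottom-row=0; cleared 0 line(s) (total 0); column heights now [4 3 4 4 0 0], max=4
Drop 4: O rot1 at col 3 lands with bottom-row=4; cleared 0 line(s) (total 0); column heights now [4 3 4 6 6 0], max=6
Test piece S rot3 at col 1 (width 2): heights before test = [4 3 4 6 6 0]; fits = True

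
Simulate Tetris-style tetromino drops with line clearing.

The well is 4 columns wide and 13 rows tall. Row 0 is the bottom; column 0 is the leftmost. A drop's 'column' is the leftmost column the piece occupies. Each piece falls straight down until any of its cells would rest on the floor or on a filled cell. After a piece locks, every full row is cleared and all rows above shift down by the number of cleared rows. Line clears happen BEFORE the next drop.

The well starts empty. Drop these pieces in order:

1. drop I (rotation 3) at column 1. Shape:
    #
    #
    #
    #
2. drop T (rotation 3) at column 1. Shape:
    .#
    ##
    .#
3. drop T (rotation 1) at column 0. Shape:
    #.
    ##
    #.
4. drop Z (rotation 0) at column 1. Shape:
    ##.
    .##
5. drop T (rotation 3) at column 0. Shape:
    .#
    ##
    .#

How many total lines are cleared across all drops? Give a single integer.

Drop 1: I rot3 at col 1 lands with bottom-row=0; cleared 0 line(s) (total 0); column heights now [0 4 0 0], max=4
Drop 2: T rot3 at col 1 lands with bottom-row=3; cleared 0 line(s) (total 0); column heights now [0 5 6 0], max=6
Drop 3: T rot1 at col 0 lands with bottom-row=4; cleared 0 line(s) (total 0); column heights now [7 6 6 0], max=7
Drop 4: Z rot0 at col 1 lands with bottom-row=6; cleared 0 line(s) (total 0); column heights now [7 8 8 7], max=8
Drop 5: T rot3 at col 0 lands with bottom-row=8; cleared 0 line(s) (total 0); column heights now [10 11 8 7], max=11

Answer: 0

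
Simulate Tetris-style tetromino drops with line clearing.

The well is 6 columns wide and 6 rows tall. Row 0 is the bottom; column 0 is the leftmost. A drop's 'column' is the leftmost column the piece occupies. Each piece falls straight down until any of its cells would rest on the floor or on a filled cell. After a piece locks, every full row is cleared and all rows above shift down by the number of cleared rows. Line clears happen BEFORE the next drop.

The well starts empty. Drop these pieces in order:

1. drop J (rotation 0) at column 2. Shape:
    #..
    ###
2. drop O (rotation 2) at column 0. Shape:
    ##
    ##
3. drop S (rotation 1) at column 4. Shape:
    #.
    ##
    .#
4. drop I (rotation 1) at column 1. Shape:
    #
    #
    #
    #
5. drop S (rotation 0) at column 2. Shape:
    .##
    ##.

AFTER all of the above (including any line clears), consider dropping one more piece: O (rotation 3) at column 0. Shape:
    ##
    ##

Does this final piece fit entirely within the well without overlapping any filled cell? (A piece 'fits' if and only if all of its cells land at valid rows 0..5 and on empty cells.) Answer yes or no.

Drop 1: J rot0 at col 2 lands with bottom-row=0; cleared 0 line(s) (total 0); column heights now [0 0 2 1 1 0], max=2
Drop 2: O rot2 at col 0 lands with bottom-row=0; cleared 0 line(s) (total 0); column heights now [2 2 2 1 1 0], max=2
Drop 3: S rot1 at col 4 lands with bottom-row=0; cleared 1 line(s) (total 1); column heights now [1 1 1 0 2 1], max=2
Drop 4: I rot1 at col 1 lands with bottom-row=1; cleared 0 line(s) (total 1); column heights now [1 5 1 0 2 1], max=5
Drop 5: S rot0 at col 2 lands with bottom-row=1; cleared 0 line(s) (total 1); column heights now [1 5 2 3 3 1], max=5
Test piece O rot3 at col 0 (width 2): heights before test = [1 5 2 3 3 1]; fits = False

Answer: no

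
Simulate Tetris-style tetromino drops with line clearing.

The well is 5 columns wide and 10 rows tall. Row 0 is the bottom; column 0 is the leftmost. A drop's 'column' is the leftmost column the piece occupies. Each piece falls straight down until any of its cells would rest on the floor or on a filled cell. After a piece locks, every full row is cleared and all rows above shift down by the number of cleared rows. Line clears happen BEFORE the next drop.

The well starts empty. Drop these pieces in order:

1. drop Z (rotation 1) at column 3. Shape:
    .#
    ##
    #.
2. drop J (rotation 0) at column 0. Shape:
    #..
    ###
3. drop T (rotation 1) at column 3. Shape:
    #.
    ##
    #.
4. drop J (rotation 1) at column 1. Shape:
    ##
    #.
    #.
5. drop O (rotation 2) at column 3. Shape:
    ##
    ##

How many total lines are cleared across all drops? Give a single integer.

Answer: 0

Derivation:
Drop 1: Z rot1 at col 3 lands with bottom-row=0; cleared 0 line(s) (total 0); column heights now [0 0 0 2 3], max=3
Drop 2: J rot0 at col 0 lands with bottom-row=0; cleared 0 line(s) (total 0); column heights now [2 1 1 2 3], max=3
Drop 3: T rot1 at col 3 lands with bottom-row=2; cleared 0 line(s) (total 0); column heights now [2 1 1 5 4], max=5
Drop 4: J rot1 at col 1 lands with bottom-row=1; cleared 0 line(s) (total 0); column heights now [2 4 4 5 4], max=5
Drop 5: O rot2 at col 3 lands with bottom-row=5; cleared 0 line(s) (total 0); column heights now [2 4 4 7 7], max=7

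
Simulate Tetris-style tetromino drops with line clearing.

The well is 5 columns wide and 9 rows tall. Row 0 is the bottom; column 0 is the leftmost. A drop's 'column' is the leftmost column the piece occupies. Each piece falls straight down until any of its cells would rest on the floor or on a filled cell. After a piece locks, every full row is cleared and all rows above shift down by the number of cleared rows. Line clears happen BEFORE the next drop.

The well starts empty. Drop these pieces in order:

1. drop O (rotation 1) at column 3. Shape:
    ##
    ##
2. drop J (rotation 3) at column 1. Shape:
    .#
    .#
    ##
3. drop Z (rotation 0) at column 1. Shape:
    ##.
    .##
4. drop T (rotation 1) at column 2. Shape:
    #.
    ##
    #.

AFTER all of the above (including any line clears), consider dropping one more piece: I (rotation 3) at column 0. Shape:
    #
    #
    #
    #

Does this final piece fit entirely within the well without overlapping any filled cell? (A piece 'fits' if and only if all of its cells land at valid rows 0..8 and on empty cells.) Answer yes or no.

Drop 1: O rot1 at col 3 lands with bottom-row=0; cleared 0 line(s) (total 0); column heights now [0 0 0 2 2], max=2
Drop 2: J rot3 at col 1 lands with bottom-row=0; cleared 0 line(s) (total 0); column heights now [0 1 3 2 2], max=3
Drop 3: Z rot0 at col 1 lands with bottom-row=3; cleared 0 line(s) (total 0); column heights now [0 5 5 4 2], max=5
Drop 4: T rot1 at col 2 lands with bottom-row=5; cleared 0 line(s) (total 0); column heights now [0 5 8 7 2], max=8
Test piece I rot3 at col 0 (width 1): heights before test = [0 5 8 7 2]; fits = True

Answer: yes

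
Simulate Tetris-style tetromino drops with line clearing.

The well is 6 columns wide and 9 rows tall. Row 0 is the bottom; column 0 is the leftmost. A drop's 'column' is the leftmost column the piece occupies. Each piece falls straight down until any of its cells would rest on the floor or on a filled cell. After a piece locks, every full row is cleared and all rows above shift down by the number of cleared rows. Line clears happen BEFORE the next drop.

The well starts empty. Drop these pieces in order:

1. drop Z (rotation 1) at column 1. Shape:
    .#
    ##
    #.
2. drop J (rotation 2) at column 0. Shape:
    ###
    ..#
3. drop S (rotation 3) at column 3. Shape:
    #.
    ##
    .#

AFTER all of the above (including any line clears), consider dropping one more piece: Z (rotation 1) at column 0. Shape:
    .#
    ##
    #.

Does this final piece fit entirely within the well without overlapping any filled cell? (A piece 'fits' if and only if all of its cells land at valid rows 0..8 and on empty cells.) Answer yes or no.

Drop 1: Z rot1 at col 1 lands with bottom-row=0; cleared 0 line(s) (total 0); column heights now [0 2 3 0 0 0], max=3
Drop 2: J rot2 at col 0 lands with bottom-row=3; cleared 0 line(s) (total 0); column heights now [5 5 5 0 0 0], max=5
Drop 3: S rot3 at col 3 lands with bottom-row=0; cleared 0 line(s) (total 0); column heights now [5 5 5 3 2 0], max=5
Test piece Z rot1 at col 0 (width 2): heights before test = [5 5 5 3 2 0]; fits = True

Answer: yes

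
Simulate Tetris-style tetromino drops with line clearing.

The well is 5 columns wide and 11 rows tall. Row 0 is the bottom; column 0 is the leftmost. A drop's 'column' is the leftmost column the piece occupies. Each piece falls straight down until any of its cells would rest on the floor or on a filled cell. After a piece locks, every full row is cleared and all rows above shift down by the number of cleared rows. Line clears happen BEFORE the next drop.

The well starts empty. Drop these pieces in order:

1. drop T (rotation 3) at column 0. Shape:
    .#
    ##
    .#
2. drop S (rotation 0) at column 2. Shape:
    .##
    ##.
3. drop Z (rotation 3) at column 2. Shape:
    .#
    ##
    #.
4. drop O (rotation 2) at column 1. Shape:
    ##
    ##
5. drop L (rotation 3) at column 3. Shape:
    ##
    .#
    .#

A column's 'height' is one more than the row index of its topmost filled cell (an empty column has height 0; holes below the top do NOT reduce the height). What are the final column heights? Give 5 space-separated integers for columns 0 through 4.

Drop 1: T rot3 at col 0 lands with bottom-row=0; cleared 0 line(s) (total 0); column heights now [2 3 0 0 0], max=3
Drop 2: S rot0 at col 2 lands with bottom-row=0; cleared 0 line(s) (total 0); column heights now [2 3 1 2 2], max=3
Drop 3: Z rot3 at col 2 lands with bottom-row=1; cleared 1 line(s) (total 1); column heights now [0 2 2 3 0], max=3
Drop 4: O rot2 at col 1 lands with bottom-row=2; cleared 0 line(s) (total 1); column heights now [0 4 4 3 0], max=4
Drop 5: L rot3 at col 3 lands with bottom-row=1; cleared 0 line(s) (total 1); column heights now [0 4 4 4 4], max=4

Answer: 0 4 4 4 4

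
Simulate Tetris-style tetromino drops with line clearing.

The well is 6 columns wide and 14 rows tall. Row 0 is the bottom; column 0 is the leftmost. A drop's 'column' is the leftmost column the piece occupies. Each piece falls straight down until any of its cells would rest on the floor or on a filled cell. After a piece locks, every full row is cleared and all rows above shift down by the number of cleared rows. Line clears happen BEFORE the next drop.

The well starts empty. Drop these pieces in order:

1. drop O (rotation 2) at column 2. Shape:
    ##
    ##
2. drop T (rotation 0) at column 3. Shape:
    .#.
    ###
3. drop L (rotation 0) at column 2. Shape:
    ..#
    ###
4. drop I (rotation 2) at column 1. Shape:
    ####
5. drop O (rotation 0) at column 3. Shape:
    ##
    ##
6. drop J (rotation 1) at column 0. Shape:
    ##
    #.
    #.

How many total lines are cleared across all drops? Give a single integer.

Drop 1: O rot2 at col 2 lands with bottom-row=0; cleared 0 line(s) (total 0); column heights now [0 0 2 2 0 0], max=2
Drop 2: T rot0 at col 3 lands with bottom-row=2; cleared 0 line(s) (total 0); column heights now [0 0 2 3 4 3], max=4
Drop 3: L rot0 at col 2 lands with bottom-row=4; cleared 0 line(s) (total 0); column heights now [0 0 5 5 6 3], max=6
Drop 4: I rot2 at col 1 lands with bottom-row=6; cleared 0 line(s) (total 0); column heights now [0 7 7 7 7 3], max=7
Drop 5: O rot0 at col 3 lands with bottom-row=7; cleared 0 line(s) (total 0); column heights now [0 7 7 9 9 3], max=9
Drop 6: J rot1 at col 0 lands with bottom-row=5; cleared 0 line(s) (total 0); column heights now [8 8 7 9 9 3], max=9

Answer: 0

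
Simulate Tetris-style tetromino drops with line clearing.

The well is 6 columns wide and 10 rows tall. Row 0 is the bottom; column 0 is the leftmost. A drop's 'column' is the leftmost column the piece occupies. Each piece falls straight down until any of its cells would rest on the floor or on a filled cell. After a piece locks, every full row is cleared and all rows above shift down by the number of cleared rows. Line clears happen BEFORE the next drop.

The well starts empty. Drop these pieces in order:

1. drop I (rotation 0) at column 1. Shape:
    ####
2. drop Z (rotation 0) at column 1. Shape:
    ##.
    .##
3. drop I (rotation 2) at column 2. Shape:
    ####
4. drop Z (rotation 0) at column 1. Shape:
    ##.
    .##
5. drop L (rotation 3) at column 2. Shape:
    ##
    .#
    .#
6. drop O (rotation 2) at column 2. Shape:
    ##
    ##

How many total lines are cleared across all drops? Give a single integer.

Drop 1: I rot0 at col 1 lands with bottom-row=0; cleared 0 line(s) (total 0); column heights now [0 1 1 1 1 0], max=1
Drop 2: Z rot0 at col 1 lands with bottom-row=1; cleared 0 line(s) (total 0); column heights now [0 3 3 2 1 0], max=3
Drop 3: I rot2 at col 2 lands with bottom-row=3; cleared 0 line(s) (total 0); column heights now [0 3 4 4 4 4], max=4
Drop 4: Z rot0 at col 1 lands with bottom-row=4; cleared 0 line(s) (total 0); column heights now [0 6 6 5 4 4], max=6
Drop 5: L rot3 at col 2 lands with bottom-row=5; cleared 0 line(s) (total 0); column heights now [0 6 8 8 4 4], max=8
Drop 6: O rot2 at col 2 lands with bottom-row=8; cleared 0 line(s) (total 0); column heights now [0 6 10 10 4 4], max=10

Answer: 0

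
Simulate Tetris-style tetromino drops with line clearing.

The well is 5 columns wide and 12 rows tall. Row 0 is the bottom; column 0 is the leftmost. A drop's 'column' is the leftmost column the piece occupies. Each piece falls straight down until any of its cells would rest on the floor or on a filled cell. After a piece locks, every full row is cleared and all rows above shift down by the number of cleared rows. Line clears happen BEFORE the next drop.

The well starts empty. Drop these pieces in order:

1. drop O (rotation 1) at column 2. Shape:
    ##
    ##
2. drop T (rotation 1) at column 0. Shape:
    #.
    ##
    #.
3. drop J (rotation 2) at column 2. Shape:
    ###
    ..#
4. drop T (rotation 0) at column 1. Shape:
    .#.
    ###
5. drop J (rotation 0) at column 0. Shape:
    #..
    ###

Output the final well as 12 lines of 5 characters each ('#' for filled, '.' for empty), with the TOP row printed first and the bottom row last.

Drop 1: O rot1 at col 2 lands with bottom-row=0; cleared 0 line(s) (total 0); column heights now [0 0 2 2 0], max=2
Drop 2: T rot1 at col 0 lands with bottom-row=0; cleared 0 line(s) (total 0); column heights now [3 2 2 2 0], max=3
Drop 3: J rot2 at col 2 lands with bottom-row=1; cleared 1 line(s) (total 1); column heights now [2 0 2 2 2], max=2
Drop 4: T rot0 at col 1 lands with bottom-row=2; cleared 0 line(s) (total 1); column heights now [2 3 4 3 2], max=4
Drop 5: J rot0 at col 0 lands with bottom-row=4; cleared 0 line(s) (total 1); column heights now [6 5 5 3 2], max=6

Answer: .....
.....
.....
.....
.....
.....
#....
###..
..#..
.###.
#.###
#.##.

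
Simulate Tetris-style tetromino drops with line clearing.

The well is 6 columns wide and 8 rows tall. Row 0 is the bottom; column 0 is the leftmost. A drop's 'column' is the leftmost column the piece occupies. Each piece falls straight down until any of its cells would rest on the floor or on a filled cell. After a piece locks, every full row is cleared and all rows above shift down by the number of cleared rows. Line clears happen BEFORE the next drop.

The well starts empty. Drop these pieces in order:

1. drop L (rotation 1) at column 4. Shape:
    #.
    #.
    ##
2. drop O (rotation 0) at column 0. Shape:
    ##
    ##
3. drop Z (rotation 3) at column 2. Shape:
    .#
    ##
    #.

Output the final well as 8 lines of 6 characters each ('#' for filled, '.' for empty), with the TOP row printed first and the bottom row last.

Answer: ......
......
......
......
......
...##.
#####.
###.##

Derivation:
Drop 1: L rot1 at col 4 lands with bottom-row=0; cleared 0 line(s) (total 0); column heights now [0 0 0 0 3 1], max=3
Drop 2: O rot0 at col 0 lands with bottom-row=0; cleared 0 line(s) (total 0); column heights now [2 2 0 0 3 1], max=3
Drop 3: Z rot3 at col 2 lands with bottom-row=0; cleared 0 line(s) (total 0); column heights now [2 2 2 3 3 1], max=3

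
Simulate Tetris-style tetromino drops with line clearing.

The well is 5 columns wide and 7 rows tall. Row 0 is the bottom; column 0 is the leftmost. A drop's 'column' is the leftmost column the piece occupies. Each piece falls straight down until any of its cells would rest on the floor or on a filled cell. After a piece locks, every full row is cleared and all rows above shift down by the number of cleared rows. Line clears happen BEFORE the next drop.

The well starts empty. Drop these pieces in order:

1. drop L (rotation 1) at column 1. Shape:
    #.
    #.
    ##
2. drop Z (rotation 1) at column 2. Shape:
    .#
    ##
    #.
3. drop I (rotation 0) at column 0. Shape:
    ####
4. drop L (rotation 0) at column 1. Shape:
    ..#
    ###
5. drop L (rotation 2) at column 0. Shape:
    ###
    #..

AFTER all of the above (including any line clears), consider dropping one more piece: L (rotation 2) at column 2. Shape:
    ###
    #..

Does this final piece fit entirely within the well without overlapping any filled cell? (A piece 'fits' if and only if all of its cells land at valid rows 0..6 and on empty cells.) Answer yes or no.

Drop 1: L rot1 at col 1 lands with bottom-row=0; cleared 0 line(s) (total 0); column heights now [0 3 1 0 0], max=3
Drop 2: Z rot1 at col 2 lands with bottom-row=1; cleared 0 line(s) (total 0); column heights now [0 3 3 4 0], max=4
Drop 3: I rot0 at col 0 lands with bottom-row=4; cleared 0 line(s) (total 0); column heights now [5 5 5 5 0], max=5
Drop 4: L rot0 at col 1 lands with bottom-row=5; cleared 0 line(s) (total 0); column heights now [5 6 6 7 0], max=7
Drop 5: L rot2 at col 0 lands with bottom-row=5; cleared 0 line(s) (total 0); column heights now [7 7 7 7 0], max=7
Test piece L rot2 at col 2 (width 3): heights before test = [7 7 7 7 0]; fits = False

Answer: no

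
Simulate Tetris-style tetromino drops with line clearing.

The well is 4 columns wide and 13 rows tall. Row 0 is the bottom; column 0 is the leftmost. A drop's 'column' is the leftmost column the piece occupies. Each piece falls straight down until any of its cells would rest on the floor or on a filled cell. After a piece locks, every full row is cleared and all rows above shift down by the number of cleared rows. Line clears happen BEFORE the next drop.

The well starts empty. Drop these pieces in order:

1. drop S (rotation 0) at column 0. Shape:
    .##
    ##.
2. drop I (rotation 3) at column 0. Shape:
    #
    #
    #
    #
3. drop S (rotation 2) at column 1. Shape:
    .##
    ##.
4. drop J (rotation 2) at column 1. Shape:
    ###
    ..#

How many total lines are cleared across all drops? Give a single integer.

Drop 1: S rot0 at col 0 lands with bottom-row=0; cleared 0 line(s) (total 0); column heights now [1 2 2 0], max=2
Drop 2: I rot3 at col 0 lands with bottom-row=1; cleared 0 line(s) (total 0); column heights now [5 2 2 0], max=5
Drop 3: S rot2 at col 1 lands with bottom-row=2; cleared 0 line(s) (total 0); column heights now [5 3 4 4], max=5
Drop 4: J rot2 at col 1 lands with bottom-row=4; cleared 0 line(s) (total 0); column heights now [5 6 6 6], max=6

Answer: 0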